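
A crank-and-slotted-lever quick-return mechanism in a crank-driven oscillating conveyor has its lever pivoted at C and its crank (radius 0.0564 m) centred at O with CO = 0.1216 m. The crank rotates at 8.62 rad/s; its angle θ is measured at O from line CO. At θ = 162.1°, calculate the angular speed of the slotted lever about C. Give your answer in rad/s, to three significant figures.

5.87

ω = 8.62 rad/s
Crank pin A relative to C: A = (d + r cosθ, r sinθ); lever angle φ = atan2(r sinθ, d + r cosθ).
Differentiating tanφ: φ̇ = rω(d cosθ + r)/(d² + r² + 2dr cosθ).
d² + r² + 2dr cosθ = |CA|² = 0.00491499 m²;  d cosθ + r = -0.059314 m.
|ω_lever| = |0.0564·8.62·-0.059314| / 0.00491499 = 5.867 rad/s.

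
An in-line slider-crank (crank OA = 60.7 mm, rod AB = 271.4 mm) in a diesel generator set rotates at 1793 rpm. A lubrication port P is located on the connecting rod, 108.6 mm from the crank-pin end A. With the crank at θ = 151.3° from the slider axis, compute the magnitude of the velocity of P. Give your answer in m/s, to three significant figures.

ω = 187.8 rad/s.  Crank-pin speed |V_A| = rω = 11.397 m/s, perpendicular to OA.
Rod angle: sinφ = −(r/L) sinθ ⇒ φ = -6.166°; ω_rod = −rω cosθ/√(L²−r²sin²θ) = +37.049 rad/s.
V_P = V_A + ω_rod × AP, with AP = 0.1086 m along the rod.
Components: V_Px = −rω sinθ − a·ω_rod·sinφ = -5.041 m/s;  V_Py = rω cosθ + a·ω_rod·cosφ = -5.9967 m/s.
|V_P| = √(V_Px² + V_Py²) = 7.8341 m/s.

7.83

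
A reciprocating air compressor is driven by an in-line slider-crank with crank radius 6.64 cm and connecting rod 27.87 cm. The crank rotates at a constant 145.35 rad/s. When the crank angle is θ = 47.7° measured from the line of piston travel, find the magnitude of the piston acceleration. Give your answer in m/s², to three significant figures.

917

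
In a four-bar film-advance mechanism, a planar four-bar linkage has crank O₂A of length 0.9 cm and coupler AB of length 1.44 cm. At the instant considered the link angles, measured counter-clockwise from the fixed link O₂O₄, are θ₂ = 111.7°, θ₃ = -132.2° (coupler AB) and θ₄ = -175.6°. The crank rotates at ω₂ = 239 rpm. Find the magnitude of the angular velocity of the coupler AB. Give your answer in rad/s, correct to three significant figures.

ω₂ = 25.03 rad/s (from 239 rpm).
Differentiating the loop-closure r₂e^{iθ₂}+r₃e^{iθ₃}=r₁+r₄e^{iθ₄} gives r₂ω₂e^{iθ₂}+r₃ω₃e^{iθ₃}=r₄ω₄e^{iθ₄}.
Eliminating the other unknown: ω₃ = r₂ω₂ sin(θ₄−θ₂) / [r₃ sin(θ₃−θ₄)].
Numerator sine = +0.95476; denominator sine = +0.68709.
Result = 0.009·25.03·(+0.95476) / (0.0144·(+0.68709)) = +21.736 rad/s; magnitude 21.736 rad/s.

21.7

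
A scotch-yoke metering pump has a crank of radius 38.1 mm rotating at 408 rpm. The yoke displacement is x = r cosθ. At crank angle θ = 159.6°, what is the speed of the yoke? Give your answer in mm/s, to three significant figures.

567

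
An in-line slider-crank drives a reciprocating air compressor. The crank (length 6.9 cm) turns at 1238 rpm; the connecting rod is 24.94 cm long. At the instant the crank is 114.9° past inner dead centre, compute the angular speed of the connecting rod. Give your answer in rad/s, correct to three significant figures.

15.6

ω = 129.6 rad/s (converted from 1238 rpm).
The rod makes angle φ with the slider axis where L sinφ = r sinθ; differentiating, L cosφ·φ̇ = r ω cosθ.
L cosφ = √(L² − r² sin²θ) = 0.24142 m.
|ω_rod| = r ω |cosθ| / √(L² − r² sin²θ) = 0.069·129.6·0.42104/0.24142 = 15.601 rad/s.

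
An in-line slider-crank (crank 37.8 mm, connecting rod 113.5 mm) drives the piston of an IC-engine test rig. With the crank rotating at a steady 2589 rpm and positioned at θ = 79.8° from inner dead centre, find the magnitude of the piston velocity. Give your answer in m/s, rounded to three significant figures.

10.7

ω = 2π·2589/60 = 271.1 rad/s
For an in-line slider-crank, x = r cosθ + √(L² − r² sin²θ), so v = −rω sinθ·[1 + r cosθ/√(L² − r² sin²θ)].
With r = 0.0378 m, L = 0.1135 m, θ = 79.8°: √(L² − r² sin²θ) = 0.10723 m.
v = −0.0378·271.1·0.98420·[1 + 0.0378·0.17708/0.10723] = -10.716 m/s.
|v| = 10.716 m/s.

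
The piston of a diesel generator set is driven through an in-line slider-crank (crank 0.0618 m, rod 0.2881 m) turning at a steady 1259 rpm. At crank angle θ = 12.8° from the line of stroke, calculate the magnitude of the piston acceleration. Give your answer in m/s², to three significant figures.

1260

ω = 2π·1259/60 = 131.8 rad/s
x(θ) = r cosθ + √(L² − r² sin²θ); with ω constant, a = ω²·d²x/dθ².
d²x/dθ² = −r cosθ − r²(cos2θ)/√u − r⁴ sin²2θ/(4u^{3/2}),  u = L² − r² sin²θ = 0.0828141 m².
Substituting r = 0.0618 m, L = 0.2881 m, θ = 12.8°: d²x/dθ² = -0.072262 m.
a = ω²·d²x/dθ² = (131.8)²·(-0.072262) = -1256.1 m/s²;  |a| = 1256.1 m/s².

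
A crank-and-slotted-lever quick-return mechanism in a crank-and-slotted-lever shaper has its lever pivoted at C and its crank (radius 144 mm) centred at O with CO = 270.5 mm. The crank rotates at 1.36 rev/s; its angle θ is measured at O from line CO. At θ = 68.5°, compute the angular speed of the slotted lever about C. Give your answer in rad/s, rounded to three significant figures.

ω = 8.545 rad/s (from 1.36 rev/s).
Crank pin A relative to C: A = (d + r cosθ, r sinθ); lever angle φ = atan2(r sinθ, d + r cosθ).
Differentiating tanφ: φ̇ = rω(d cosθ + r)/(d² + r² + 2dr cosθ).
d² + r² + 2dr cosθ = |CA|² = 0.122458 m²;  d cosθ + r = +0.24314 m.
|ω_lever| = |0.144·8.545·+0.24314| / 0.122458 = 2.4431 rad/s.

2.44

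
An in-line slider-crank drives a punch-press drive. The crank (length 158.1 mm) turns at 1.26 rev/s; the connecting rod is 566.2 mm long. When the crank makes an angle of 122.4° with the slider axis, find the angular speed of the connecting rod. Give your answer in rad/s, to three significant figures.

ω = 7.917 rad/s (converted from 1.26 rev/s).
The rod makes angle φ with the slider axis where L sinφ = r sinθ; differentiating, L cosφ·φ̇ = r ω cosθ.
L cosφ = √(L² − r² sin²θ) = 0.55024 m.
|ω_rod| = r ω |cosθ| / √(L² − r² sin²θ) = 0.1581·7.917·0.53583/0.55024 = 1.2189 rad/s.

1.22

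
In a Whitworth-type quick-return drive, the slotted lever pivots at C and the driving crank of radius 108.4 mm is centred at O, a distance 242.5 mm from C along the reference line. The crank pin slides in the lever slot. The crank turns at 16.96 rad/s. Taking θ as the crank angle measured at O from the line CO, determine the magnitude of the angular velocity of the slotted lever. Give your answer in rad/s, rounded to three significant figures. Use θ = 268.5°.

ω = 16.96 rad/s
Crank pin A relative to C: A = (d + r cosθ, r sinθ); lever angle φ = atan2(r sinθ, d + r cosθ).
Differentiating tanφ: φ̇ = rω(d cosθ + r)/(d² + r² + 2dr cosθ).
d² + r² + 2dr cosθ = |CA|² = 0.0691806 m²;  d cosθ + r = +0.10205 m.
|ω_lever| = |0.1084·16.96·+0.10205| / 0.0691806 = 2.712 rad/s.

2.71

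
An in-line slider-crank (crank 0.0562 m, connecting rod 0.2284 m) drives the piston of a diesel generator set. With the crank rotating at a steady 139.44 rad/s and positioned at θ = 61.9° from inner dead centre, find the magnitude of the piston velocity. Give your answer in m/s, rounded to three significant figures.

7.73

ω = 139.4 rad/s
For an in-line slider-crank, x = r cosθ + √(L² − r² sin²θ), so v = −rω sinθ·[1 + r cosθ/√(L² − r² sin²θ)].
With r = 0.0562 m, L = 0.2284 m, θ = 61.9°: √(L² − r² sin²θ) = 0.22295 m.
v = −0.0562·139.4·0.88213·[1 + 0.0562·0.47101/0.22295] = -7.7336 m/s.
|v| = 7.7336 m/s.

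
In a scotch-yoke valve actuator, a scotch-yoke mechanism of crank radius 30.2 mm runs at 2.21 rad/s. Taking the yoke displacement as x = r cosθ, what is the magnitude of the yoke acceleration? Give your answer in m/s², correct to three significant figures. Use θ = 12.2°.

0.144

ω = 2.21 rad/s
x = r cosθ ⇒ ẍ = −rω² cosθ (ω constant).
|a| = rω²|cosθ| = 0.0302·(2.21)²·|cos 12.2°| = 0.14417 m/s².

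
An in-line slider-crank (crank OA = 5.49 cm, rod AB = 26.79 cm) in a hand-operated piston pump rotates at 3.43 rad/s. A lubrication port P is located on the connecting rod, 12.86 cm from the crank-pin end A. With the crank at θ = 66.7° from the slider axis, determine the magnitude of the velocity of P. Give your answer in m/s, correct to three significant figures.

ω = 3.43 rad/s.  Crank-pin speed |V_A| = rω = 0.18831 m/s, perpendicular to OA.
Rod angle: sinφ = −(r/L) sinθ ⇒ φ = -10.849°; ω_rod = −rω cosθ/√(L²−r²sin²θ) = -0.28309 rad/s.
V_P = V_A + ω_rod × AP, with AP = 0.1286 m along the rod.
Components: V_Px = −rω sinθ − a·ω_rod·sinφ = -0.1798 m/s;  V_Py = rω cosθ + a·ω_rod·cosφ = +0.038729 m/s.
|V_P| = √(V_Px² + V_Py²) = 0.18393 m/s.

0.184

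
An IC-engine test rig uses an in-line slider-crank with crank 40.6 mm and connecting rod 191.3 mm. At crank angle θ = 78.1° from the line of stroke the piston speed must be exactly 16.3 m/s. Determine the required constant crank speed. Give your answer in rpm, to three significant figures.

For an in-line slider-crank, |v_piston| = rω|sinθ|·[1 + r cosθ/√(L² − r² sin²θ)].
With r = 0.0406 m, L = 0.1913 m, θ = 78.1°: the bracketed kinematic factor |dx/dθ| = 0.041505 m.
ω = v/|dx/dθ| = 16.3/0.041505 = 392.73 rad/s.
N = 60ω/(2π) = 3750.3 rpm.

3750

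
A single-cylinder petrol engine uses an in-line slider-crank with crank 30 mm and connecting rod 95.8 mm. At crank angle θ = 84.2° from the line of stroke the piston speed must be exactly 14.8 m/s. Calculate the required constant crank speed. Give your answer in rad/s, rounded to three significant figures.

480

For an in-line slider-crank, |v_piston| = rω|sinθ|·[1 + r cosθ/√(L² − r² sin²θ)].
With r = 0.03 m, L = 0.0958 m, θ = 84.2°: the bracketed kinematic factor |dx/dθ| = 0.03084 m.
ω = v/|dx/dθ| = 14.8/0.03084 = 479.89 rad/s.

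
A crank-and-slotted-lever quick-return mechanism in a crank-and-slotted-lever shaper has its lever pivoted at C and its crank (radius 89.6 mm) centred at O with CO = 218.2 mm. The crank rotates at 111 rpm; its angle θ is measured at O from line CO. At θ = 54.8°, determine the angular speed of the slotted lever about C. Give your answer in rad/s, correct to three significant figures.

2.87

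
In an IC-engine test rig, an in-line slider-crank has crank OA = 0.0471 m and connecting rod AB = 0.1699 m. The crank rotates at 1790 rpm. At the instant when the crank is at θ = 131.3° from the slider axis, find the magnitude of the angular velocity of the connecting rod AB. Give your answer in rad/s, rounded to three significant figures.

ω = 187.4 rad/s (converted from 1790 rpm).
The rod makes angle φ with the slider axis where L sinφ = r sinθ; differentiating, L cosφ·φ̇ = r ω cosθ.
L cosφ = √(L² − r² sin²θ) = 0.16617 m.
|ω_rod| = r ω |cosθ| / √(L² − r² sin²θ) = 0.0471·187.4·0.66000/0.16617 = 35.066 rad/s.

35.1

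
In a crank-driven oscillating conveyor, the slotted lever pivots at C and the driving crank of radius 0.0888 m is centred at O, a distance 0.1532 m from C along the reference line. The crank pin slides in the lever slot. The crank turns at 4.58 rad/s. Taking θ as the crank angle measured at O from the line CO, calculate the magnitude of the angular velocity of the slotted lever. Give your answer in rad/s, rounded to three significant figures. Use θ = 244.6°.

ω = 4.58 rad/s
Crank pin A relative to C: A = (d + r cosθ, r sinθ); lever angle φ = atan2(r sinθ, d + r cosθ).
Differentiating tanφ: φ̇ = rω(d cosθ + r)/(d² + r² + 2dr cosθ).
d² + r² + 2dr cosθ = |CA|² = 0.0196851 m²;  d cosθ + r = +0.023087 m.
|ω_lever| = |0.0888·4.58·+0.023087| / 0.0196851 = 0.47699 rad/s.

0.477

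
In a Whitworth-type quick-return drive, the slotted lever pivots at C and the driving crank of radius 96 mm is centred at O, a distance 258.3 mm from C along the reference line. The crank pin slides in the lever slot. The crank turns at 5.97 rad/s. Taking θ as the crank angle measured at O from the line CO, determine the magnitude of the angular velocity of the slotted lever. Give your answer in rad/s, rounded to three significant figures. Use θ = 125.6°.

0.662

ω = 5.97 rad/s
Crank pin A relative to C: A = (d + r cosθ, r sinθ); lever angle φ = atan2(r sinθ, d + r cosθ).
Differentiating tanφ: φ̇ = rω(d cosθ + r)/(d² + r² + 2dr cosθ).
d² + r² + 2dr cosθ = |CA|² = 0.0470653 m²;  d cosθ + r = -0.054362 m.
|ω_lever| = |0.096·5.97·-0.054362| / 0.0470653 = 0.66198 rad/s.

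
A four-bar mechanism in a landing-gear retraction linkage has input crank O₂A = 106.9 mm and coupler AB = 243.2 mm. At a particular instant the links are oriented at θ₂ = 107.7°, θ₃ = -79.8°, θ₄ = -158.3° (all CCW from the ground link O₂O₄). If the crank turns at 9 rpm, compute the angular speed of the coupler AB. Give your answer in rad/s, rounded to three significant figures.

0.422

ω₂ = 0.9425 rad/s (from 9 rpm).
Differentiating the loop-closure r₂e^{iθ₂}+r₃e^{iθ₃}=r₁+r₄e^{iθ₄} gives r₂ω₂e^{iθ₂}+r₃ω₃e^{iθ₃}=r₄ω₄e^{iθ₄}.
Eliminating the other unknown: ω₃ = r₂ω₂ sin(θ₄−θ₂) / [r₃ sin(θ₃−θ₄)].
Numerator sine = +0.99756; denominator sine = +0.97992.
Result = 0.1069·0.9425·(+0.99756) / (0.2432·(+0.97992)) = +0.42173 rad/s; magnitude 0.42173 rad/s.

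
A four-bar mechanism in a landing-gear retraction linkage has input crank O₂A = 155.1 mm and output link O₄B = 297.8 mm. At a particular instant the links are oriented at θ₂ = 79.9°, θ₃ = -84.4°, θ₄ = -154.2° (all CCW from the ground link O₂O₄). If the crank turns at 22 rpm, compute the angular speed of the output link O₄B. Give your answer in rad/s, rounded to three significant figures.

0.346

ω₂ = 2.304 rad/s (from 22 rpm).
Differentiating the loop-closure r₂e^{iθ₂}+r₃e^{iθ₃}=r₁+r₄e^{iθ₄} gives r₂ω₂e^{iθ₂}+r₃ω₃e^{iθ₃}=r₄ω₄e^{iθ₄}.
Eliminating the other unknown: ω₄ = r₂ω₂ sin(θ₂−θ₃) / [r₄ sin(θ₄−θ₃)].
Numerator sine = +0.27060; denominator sine = -0.93849.
Result = 0.1551·2.304·(+0.27060) / (0.2978·(-0.93849)) = -0.34597 rad/s; magnitude 0.34597 rad/s.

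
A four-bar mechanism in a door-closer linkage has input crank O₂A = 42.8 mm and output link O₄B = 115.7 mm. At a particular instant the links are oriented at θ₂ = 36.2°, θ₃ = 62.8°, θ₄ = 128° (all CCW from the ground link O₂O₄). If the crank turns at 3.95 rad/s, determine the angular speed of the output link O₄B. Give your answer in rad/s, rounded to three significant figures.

0.721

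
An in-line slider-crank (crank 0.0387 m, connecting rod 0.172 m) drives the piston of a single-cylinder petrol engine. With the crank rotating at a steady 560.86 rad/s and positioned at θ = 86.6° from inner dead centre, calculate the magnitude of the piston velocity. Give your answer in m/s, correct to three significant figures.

22.0

ω = 560.9 rad/s
For an in-line slider-crank, x = r cosθ + √(L² − r² sin²θ), so v = −rω sinθ·[1 + r cosθ/√(L² − r² sin²θ)].
With r = 0.0387 m, L = 0.172 m, θ = 86.6°: √(L² − r² sin²θ) = 0.16761 m.
v = −0.0387·560.9·0.99824·[1 + 0.0387·0.05931/0.16761] = -21.964 m/s.
|v| = 21.964 m/s.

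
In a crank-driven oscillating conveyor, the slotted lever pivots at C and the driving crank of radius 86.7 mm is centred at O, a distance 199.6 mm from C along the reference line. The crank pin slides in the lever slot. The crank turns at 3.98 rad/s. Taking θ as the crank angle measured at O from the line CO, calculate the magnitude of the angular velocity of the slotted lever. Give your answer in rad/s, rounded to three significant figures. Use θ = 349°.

ω = 3.98 rad/s
Crank pin A relative to C: A = (d + r cosθ, r sinθ); lever angle φ = atan2(r sinθ, d + r cosθ).
Differentiating tanφ: φ̇ = rω(d cosθ + r)/(d² + r² + 2dr cosθ).
d² + r² + 2dr cosθ = |CA|² = 0.0813318 m²;  d cosθ + r = +0.28263 m.
|ω_lever| = |0.0867·3.98·+0.28263| / 0.0813318 = 1.1991 rad/s.

1.20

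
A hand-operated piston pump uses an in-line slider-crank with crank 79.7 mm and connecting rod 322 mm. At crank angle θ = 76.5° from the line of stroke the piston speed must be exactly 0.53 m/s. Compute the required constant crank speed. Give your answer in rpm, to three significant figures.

61.6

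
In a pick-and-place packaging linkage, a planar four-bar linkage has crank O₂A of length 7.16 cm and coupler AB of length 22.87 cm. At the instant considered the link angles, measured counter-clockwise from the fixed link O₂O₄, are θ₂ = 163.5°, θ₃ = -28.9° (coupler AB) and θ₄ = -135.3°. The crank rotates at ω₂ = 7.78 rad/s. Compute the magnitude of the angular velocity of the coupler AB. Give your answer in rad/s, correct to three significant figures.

ω₂ = 7.78 rad/s
Differentiating the loop-closure r₂e^{iθ₂}+r₃e^{iθ₃}=r₁+r₄e^{iθ₄} gives r₂ω₂e^{iθ₂}+r₃ω₃e^{iθ₃}=r₄ω₄e^{iθ₄}.
Eliminating the other unknown: ω₃ = r₂ω₂ sin(θ₄−θ₂) / [r₃ sin(θ₃−θ₄)].
Numerator sine = +0.87631; denominator sine = +0.95931.
Result = 0.0716·7.78·(+0.87631) / (0.2287·(+0.95931)) = +2.225 rad/s; magnitude 2.225 rad/s.

2.22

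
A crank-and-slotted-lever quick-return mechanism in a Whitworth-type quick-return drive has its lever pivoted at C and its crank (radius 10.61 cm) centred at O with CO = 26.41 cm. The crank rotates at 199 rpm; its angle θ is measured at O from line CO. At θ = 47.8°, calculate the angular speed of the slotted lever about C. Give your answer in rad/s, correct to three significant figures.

5.28

ω = 20.84 rad/s (from 199 rpm).
Crank pin A relative to C: A = (d + r cosθ, r sinθ); lever angle φ = atan2(r sinθ, d + r cosθ).
Differentiating tanφ: φ̇ = rω(d cosθ + r)/(d² + r² + 2dr cosθ).
d² + r² + 2dr cosθ = |CA|² = 0.118651 m²;  d cosθ + r = +0.2835 m.
|ω_lever| = |0.1061·20.84·+0.2835| / 0.118651 = 5.283 rad/s.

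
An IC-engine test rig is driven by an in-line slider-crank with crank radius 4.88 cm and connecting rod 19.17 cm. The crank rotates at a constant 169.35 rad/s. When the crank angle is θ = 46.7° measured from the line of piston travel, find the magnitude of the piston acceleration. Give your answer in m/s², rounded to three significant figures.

944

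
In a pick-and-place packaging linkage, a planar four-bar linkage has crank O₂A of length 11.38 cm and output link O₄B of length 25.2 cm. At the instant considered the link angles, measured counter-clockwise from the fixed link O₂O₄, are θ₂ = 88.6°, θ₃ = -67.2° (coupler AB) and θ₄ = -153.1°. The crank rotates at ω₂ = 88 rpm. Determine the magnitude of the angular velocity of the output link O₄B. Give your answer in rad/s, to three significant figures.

1.71

ω₂ = 9.215 rad/s (from 88 rpm).
Differentiating the loop-closure r₂e^{iθ₂}+r₃e^{iθ₃}=r₁+r₄e^{iθ₄} gives r₂ω₂e^{iθ₂}+r₃ω₃e^{iθ₃}=r₄ω₄e^{iθ₄}.
Eliminating the other unknown: ω₄ = r₂ω₂ sin(θ₂−θ₃) / [r₄ sin(θ₄−θ₃)].
Numerator sine = +0.40992; denominator sine = -0.99744.
Result = 0.1138·9.215·(+0.40992) / (0.252·(-0.99744)) = -1.7103 rad/s; magnitude 1.7103 rad/s.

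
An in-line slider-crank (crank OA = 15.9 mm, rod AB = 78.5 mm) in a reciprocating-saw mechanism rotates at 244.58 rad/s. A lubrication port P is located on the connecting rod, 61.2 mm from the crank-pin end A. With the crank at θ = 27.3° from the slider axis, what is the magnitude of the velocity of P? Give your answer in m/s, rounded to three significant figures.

2.17

ω = 244.6 rad/s.  Crank-pin speed |V_A| = rω = 3.8888 m/s, perpendicular to OA.
Rod angle: sinφ = −(r/L) sinθ ⇒ φ = -5.330°; ω_rod = −rω cosθ/√(L²−r²sin²θ) = -44.213 rad/s.
V_P = V_A + ω_rod × AP, with AP = 0.0612 m along the rod.
Components: V_Px = −rω sinθ − a·ω_rod·sinφ = -2.035 m/s;  V_Py = rω cosθ + a·ω_rod·cosφ = +0.76157 m/s.
|V_P| = √(V_Px² + V_Py²) = 2.1728 m/s.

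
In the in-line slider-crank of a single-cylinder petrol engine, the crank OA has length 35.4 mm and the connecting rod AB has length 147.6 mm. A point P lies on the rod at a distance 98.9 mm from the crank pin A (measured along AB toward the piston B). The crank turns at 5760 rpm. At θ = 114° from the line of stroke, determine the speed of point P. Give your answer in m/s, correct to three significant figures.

18.4

ω = 603.2 rad/s.  Crank-pin speed |V_A| = rω = 21.353 m/s, perpendicular to OA.
Rod angle: sinφ = −(r/L) sinθ ⇒ φ = -12.656°; ω_rod = −rω cosθ/√(L²−r²sin²θ) = +60.307 rad/s.
V_P = V_A + ω_rod × AP, with AP = 0.0989 m along the rod.
Components: V_Px = −rω sinθ − a·ω_rod·sinφ = -18.2 m/s;  V_Py = rω cosθ + a·ω_rod·cosφ = -2.8656 m/s.
|V_P| = √(V_Px² + V_Py²) = 18.424 m/s.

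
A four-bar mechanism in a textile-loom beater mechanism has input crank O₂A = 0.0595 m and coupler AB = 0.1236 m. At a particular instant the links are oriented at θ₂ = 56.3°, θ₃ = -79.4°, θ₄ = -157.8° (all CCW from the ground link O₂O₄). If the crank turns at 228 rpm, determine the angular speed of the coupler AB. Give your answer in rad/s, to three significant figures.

6.58

ω₂ = 23.88 rad/s (from 228 rpm).
Differentiating the loop-closure r₂e^{iθ₂}+r₃e^{iθ₃}=r₁+r₄e^{iθ₄} gives r₂ω₂e^{iθ₂}+r₃ω₃e^{iθ₃}=r₄ω₄e^{iθ₄}.
Eliminating the other unknown: ω₃ = r₂ω₂ sin(θ₄−θ₂) / [r₃ sin(θ₃−θ₄)].
Numerator sine = +0.56064; denominator sine = +0.97958.
Result = 0.0595·23.88·(+0.56064) / (0.1236·(+0.97958)) = +6.5782 rad/s; magnitude 6.5782 rad/s.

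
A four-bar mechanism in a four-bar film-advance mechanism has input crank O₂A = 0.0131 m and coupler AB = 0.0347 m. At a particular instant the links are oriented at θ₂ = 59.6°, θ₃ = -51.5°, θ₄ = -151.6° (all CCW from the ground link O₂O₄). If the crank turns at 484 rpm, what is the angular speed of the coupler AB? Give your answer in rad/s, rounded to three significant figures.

10.1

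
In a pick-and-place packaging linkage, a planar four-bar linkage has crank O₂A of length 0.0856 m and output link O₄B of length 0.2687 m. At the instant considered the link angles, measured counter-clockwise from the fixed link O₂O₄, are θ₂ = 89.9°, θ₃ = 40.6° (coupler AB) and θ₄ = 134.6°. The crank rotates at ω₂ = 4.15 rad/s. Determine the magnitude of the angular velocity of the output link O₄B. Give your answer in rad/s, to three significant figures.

1.00

ω₂ = 4.15 rad/s
Differentiating the loop-closure r₂e^{iθ₂}+r₃e^{iθ₃}=r₁+r₄e^{iθ₄} gives r₂ω₂e^{iθ₂}+r₃ω₃e^{iθ₃}=r₄ω₄e^{iθ₄}.
Eliminating the other unknown: ω₄ = r₂ω₂ sin(θ₂−θ₃) / [r₄ sin(θ₄−θ₃)].
Numerator sine = +0.75813; denominator sine = +0.99756.
Result = 0.0856·4.15·(+0.75813) / (0.2687·(+0.99756)) = +1.0048 rad/s; magnitude 1.0048 rad/s.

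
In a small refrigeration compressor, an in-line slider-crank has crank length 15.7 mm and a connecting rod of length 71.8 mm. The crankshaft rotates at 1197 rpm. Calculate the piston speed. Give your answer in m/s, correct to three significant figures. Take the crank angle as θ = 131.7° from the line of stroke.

1.25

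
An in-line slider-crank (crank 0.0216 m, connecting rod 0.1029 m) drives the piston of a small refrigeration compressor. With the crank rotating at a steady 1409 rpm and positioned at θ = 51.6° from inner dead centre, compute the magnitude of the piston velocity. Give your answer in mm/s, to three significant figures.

2830

ω = 2π·1409/60 = 147.6 rad/s
For an in-line slider-crank, x = r cosθ + √(L² − r² sin²θ), so v = −rω sinθ·[1 + r cosθ/√(L² − r² sin²θ)].
With r = 0.0216 m, L = 0.1029 m, θ = 51.6°: √(L² − r² sin²θ) = 0.1015 m.
v = −0.0216·147.6·0.78369·[1 + 0.0216·0.62115/0.1015] = -2.8279 m/s.
|v| = 2.8279 m/s = 2827.9 mm/s.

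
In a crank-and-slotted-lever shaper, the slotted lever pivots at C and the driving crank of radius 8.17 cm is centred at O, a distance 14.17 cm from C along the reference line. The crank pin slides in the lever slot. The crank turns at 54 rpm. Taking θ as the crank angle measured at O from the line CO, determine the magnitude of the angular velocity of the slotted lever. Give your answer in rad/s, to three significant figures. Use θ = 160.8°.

4.93

ω = 5.655 rad/s (from 54 rpm).
Crank pin A relative to C: A = (d + r cosθ, r sinθ); lever angle φ = atan2(r sinθ, d + r cosθ).
Differentiating tanφ: φ̇ = rω(d cosθ + r)/(d² + r² + 2dr cosθ).
d² + r² + 2dr cosθ = |CA|² = 0.0048879 m²;  d cosθ + r = -0.052118 m.
|ω_lever| = |0.0817·5.655·-0.052118| / 0.0048879 = 4.9262 rad/s.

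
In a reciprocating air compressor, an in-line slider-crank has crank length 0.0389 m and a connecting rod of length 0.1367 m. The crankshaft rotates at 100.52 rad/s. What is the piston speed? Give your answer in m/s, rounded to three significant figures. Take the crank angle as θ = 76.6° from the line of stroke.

4.06

ω = 100.5 rad/s
For an in-line slider-crank, x = r cosθ + √(L² − r² sin²θ), so v = −rω sinθ·[1 + r cosθ/√(L² − r² sin²θ)].
With r = 0.0389 m, L = 0.1367 m, θ = 76.6°: √(L² − r² sin²θ) = 0.13136 m.
v = −0.0389·100.5·0.97278·[1 + 0.0389·0.23175/0.13136] = -4.0648 m/s.
|v| = 4.0648 m/s.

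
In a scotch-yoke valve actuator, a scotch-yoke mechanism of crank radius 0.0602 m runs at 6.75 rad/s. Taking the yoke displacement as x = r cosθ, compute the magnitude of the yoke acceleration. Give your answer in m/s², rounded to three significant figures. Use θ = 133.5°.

1.89

ω = 6.75 rad/s
x = r cosθ ⇒ ẍ = −rω² cosθ (ω constant).
|a| = rω²|cosθ| = 0.0602·(6.75)²·|cos 133.5°| = 1.8881 m/s².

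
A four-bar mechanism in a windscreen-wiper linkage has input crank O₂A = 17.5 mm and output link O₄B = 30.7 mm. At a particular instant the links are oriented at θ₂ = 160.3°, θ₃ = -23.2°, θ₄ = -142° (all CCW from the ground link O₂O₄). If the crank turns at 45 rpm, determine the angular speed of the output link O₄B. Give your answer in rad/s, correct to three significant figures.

0.187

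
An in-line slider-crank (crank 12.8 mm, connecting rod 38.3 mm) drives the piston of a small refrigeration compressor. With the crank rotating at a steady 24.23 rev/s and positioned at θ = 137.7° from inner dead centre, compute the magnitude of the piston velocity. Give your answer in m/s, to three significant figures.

0.979

ω = 2π·24.2 = 152.2 rad/s
For an in-line slider-crank, x = r cosθ + √(L² − r² sin²θ), so v = −rω sinθ·[1 + r cosθ/√(L² − r² sin²θ)].
With r = 0.0128 m, L = 0.0383 m, θ = 137.7°: √(L² − r² sin²θ) = 0.037319 m.
v = −0.0128·152.2·0.67301·[1 + 0.0128·-0.73963/0.037319] = -0.97878 m/s.
|v| = 0.97878 m/s.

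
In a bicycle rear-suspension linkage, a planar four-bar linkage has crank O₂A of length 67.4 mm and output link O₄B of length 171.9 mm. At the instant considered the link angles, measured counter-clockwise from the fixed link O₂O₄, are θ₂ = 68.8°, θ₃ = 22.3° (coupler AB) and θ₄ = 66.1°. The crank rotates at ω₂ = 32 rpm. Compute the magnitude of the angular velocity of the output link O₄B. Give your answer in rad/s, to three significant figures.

ω₂ = 3.351 rad/s (from 32 rpm).
Differentiating the loop-closure r₂e^{iθ₂}+r₃e^{iθ₃}=r₁+r₄e^{iθ₄} gives r₂ω₂e^{iθ₂}+r₃ω₃e^{iθ₃}=r₄ω₄e^{iθ₄}.
Eliminating the other unknown: ω₄ = r₂ω₂ sin(θ₂−θ₃) / [r₄ sin(θ₄−θ₃)].
Numerator sine = +0.72537; denominator sine = +0.69214.
Result = 0.0674·3.351·(+0.72537) / (0.1719·(+0.69214)) = +1.377 rad/s; magnitude 1.377 rad/s.

1.38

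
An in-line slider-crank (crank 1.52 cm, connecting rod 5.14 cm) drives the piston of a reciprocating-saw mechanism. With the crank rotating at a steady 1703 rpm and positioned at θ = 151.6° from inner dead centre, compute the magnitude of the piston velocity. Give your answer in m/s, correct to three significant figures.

ω = 2π·1703/60 = 178.3 rad/s
For an in-line slider-crank, x = r cosθ + √(L² − r² sin²θ), so v = −rω sinθ·[1 + r cosθ/√(L² − r² sin²θ)].
With r = 0.0152 m, L = 0.0514 m, θ = 151.6°: √(L² − r² sin²θ) = 0.050889 m.
v = −0.0152·178.3·0.47562·[1 + 0.0152·-0.87965/0.050889] = -0.95054 m/s.
|v| = 0.95054 m/s.

0.951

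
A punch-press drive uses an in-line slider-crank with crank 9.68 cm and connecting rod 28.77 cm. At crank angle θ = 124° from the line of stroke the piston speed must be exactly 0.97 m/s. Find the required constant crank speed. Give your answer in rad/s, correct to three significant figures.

For an in-line slider-crank, |v_piston| = rω|sinθ|·[1 + r cosθ/√(L² − r² sin²θ)].
With r = 0.0968 m, L = 0.2877 m, θ = 124°: the bracketed kinematic factor |dx/dθ| = 0.064528 m.
ω = v/|dx/dθ| = 0.97/0.064528 = 15.032 rad/s.

15.0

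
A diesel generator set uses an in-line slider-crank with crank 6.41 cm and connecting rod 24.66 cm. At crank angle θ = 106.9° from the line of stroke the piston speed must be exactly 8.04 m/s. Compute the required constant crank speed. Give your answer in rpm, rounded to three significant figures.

1360

For an in-line slider-crank, |v_piston| = rω|sinθ|·[1 + r cosθ/√(L² − r² sin²θ)].
With r = 0.0641 m, L = 0.2466 m, θ = 106.9°: the bracketed kinematic factor |dx/dθ| = 0.056547 m.
ω = v/|dx/dθ| = 8.04/0.056547 = 142.18 rad/s.
N = 60ω/(2π) = 1357.7 rpm.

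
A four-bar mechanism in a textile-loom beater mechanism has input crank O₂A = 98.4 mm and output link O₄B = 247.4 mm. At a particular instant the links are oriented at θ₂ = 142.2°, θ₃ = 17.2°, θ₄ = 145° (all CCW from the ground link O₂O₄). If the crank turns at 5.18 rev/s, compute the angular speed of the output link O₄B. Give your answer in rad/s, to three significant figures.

13.4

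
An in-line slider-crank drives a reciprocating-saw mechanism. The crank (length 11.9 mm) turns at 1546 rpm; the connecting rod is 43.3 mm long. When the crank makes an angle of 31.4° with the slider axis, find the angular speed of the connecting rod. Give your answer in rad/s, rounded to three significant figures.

38.4

ω = 161.9 rad/s (converted from 1546 rpm).
The rod makes angle φ with the slider axis where L sinφ = r sinθ; differentiating, L cosφ·φ̇ = r ω cosθ.
L cosφ = √(L² − r² sin²θ) = 0.042854 m.
|ω_rod| = r ω |cosθ| / √(L² − r² sin²θ) = 0.0119·161.9·0.85355/0.042854 = 38.373 rad/s.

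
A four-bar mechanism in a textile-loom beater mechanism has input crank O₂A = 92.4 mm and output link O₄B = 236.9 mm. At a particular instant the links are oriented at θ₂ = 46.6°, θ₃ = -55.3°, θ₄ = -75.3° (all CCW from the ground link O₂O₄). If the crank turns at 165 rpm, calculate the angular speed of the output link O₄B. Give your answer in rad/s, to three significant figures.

ω₂ = 17.28 rad/s (from 165 rpm).
Differentiating the loop-closure r₂e^{iθ₂}+r₃e^{iθ₃}=r₁+r₄e^{iθ₄} gives r₂ω₂e^{iθ₂}+r₃ω₃e^{iθ₃}=r₄ω₄e^{iθ₄}.
Eliminating the other unknown: ω₄ = r₂ω₂ sin(θ₂−θ₃) / [r₄ sin(θ₄−θ₃)].
Numerator sine = +0.97851; denominator sine = -0.34202.
Result = 0.0924·17.28·(+0.97851) / (0.2369·(-0.34202)) = -19.281 rad/s; magnitude 19.281 rad/s.

19.3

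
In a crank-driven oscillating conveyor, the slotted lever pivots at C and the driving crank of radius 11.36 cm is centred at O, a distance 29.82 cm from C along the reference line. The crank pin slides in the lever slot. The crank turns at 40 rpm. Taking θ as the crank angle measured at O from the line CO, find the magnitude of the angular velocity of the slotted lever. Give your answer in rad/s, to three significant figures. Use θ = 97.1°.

0.391

ω = 4.189 rad/s (from 40 rpm).
Crank pin A relative to C: A = (d + r cosθ, r sinθ); lever angle φ = atan2(r sinθ, d + r cosθ).
Differentiating tanφ: φ̇ = rω(d cosθ + r)/(d² + r² + 2dr cosθ).
d² + r² + 2dr cosθ = |CA|² = 0.0934541 m²;  d cosθ + r = +0.076742 m.
|ω_lever| = |0.1136·4.189·+0.076742| / 0.0934541 = 0.39075 rad/s.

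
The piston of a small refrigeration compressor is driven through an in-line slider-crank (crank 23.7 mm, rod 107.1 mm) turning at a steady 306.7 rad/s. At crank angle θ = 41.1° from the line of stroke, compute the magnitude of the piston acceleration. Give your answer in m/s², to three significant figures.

1750

ω = 306.7 rad/s
x(θ) = r cosθ + √(L² − r² sin²θ); with ω constant, a = ω²·d²x/dθ².
d²x/dθ² = −r cosθ − r²(cos2θ)/√u − r⁴ sin²2θ/(4u^{3/2}),  u = L² − r² sin²θ = 0.0112277 m².
Substituting r = 0.0237 m, L = 0.1071 m, θ = 41.1°: d²x/dθ² = -0.018644 m.
a = ω²·d²x/dθ² = (306.7)²·(-0.018644) = -1753.7 m/s²;  |a| = 1753.7 m/s².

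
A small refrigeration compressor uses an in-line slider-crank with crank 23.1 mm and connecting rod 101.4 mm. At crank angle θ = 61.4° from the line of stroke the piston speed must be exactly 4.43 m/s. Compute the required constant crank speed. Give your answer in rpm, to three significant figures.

For an in-line slider-crank, |v_piston| = rω|sinθ|·[1 + r cosθ/√(L² − r² sin²θ)].
With r = 0.0231 m, L = 0.1014 m, θ = 61.4°: the bracketed kinematic factor |dx/dθ| = 0.022539 m.
ω = v/|dx/dθ| = 4.43/0.022539 = 196.55 rad/s.
N = 60ω/(2π) = 1876.9 rpm.

1880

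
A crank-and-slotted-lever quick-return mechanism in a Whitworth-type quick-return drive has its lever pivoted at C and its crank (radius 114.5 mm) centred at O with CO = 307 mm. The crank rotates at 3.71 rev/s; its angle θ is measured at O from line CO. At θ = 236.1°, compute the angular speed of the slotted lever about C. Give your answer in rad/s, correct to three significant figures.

ω = 23.31 rad/s (from 3.71 rev/s).
Crank pin A relative to C: A = (d + r cosθ, r sinθ); lever angle φ = atan2(r sinθ, d + r cosθ).
Differentiating tanφ: φ̇ = rω(d cosθ + r)/(d² + r² + 2dr cosθ).
d² + r² + 2dr cosθ = |CA|² = 0.0681481 m²;  d cosθ + r = -0.056728 m.
|ω_lever| = |0.1145·23.31·-0.056728| / 0.0681481 = 2.2218 rad/s.

2.22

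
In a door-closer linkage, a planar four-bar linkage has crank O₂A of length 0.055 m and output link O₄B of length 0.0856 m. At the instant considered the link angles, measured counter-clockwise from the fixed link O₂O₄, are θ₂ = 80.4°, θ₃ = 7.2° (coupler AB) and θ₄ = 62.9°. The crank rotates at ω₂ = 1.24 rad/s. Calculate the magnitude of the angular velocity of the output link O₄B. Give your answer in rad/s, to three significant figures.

0.923

ω₂ = 1.24 rad/s
Differentiating the loop-closure r₂e^{iθ₂}+r₃e^{iθ₃}=r₁+r₄e^{iθ₄} gives r₂ω₂e^{iθ₂}+r₃ω₃e^{iθ₃}=r₄ω₄e^{iθ₄}.
Eliminating the other unknown: ω₄ = r₂ω₂ sin(θ₂−θ₃) / [r₄ sin(θ₄−θ₃)].
Numerator sine = +0.95732; denominator sine = +0.82610.
Result = 0.055·1.24·(+0.95732) / (0.0856·(+0.82610)) = +0.92329 rad/s; magnitude 0.92329 rad/s.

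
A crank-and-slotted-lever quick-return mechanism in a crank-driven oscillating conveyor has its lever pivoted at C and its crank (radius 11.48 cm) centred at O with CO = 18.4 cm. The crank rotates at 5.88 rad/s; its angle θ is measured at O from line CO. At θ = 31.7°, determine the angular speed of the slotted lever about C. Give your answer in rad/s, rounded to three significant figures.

2.21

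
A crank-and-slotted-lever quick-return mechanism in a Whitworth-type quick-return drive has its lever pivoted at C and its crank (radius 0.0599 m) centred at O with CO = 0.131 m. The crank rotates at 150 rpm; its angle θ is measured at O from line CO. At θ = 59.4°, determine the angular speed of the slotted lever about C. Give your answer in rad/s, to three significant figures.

4.14

ω = 15.71 rad/s (from 150 rpm).
Crank pin A relative to C: A = (d + r cosθ, r sinθ); lever angle φ = atan2(r sinθ, d + r cosθ).
Differentiating tanφ: φ̇ = rω(d cosθ + r)/(d² + r² + 2dr cosθ).
d² + r² + 2dr cosθ = |CA|² = 0.0287378 m²;  d cosθ + r = +0.12658 m.
|ω_lever| = |0.0599·15.71·+0.12658| / 0.0287378 = 4.1445 rad/s.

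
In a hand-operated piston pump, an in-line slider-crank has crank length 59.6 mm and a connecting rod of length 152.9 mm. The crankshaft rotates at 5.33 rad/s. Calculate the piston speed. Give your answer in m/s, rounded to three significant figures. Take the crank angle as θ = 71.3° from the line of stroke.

ω = 5.33 rad/s
For an in-line slider-crank, x = r cosθ + √(L² − r² sin²θ), so v = −rω sinθ·[1 + r cosθ/√(L² − r² sin²θ)].
With r = 0.0596 m, L = 0.1529 m, θ = 71.3°: √(L² − r² sin²θ) = 0.1421 m.
v = −0.0596·5.33·0.94721·[1 + 0.0596·0.32061/0.1421] = -0.34136 m/s.
|v| = 0.34136 m/s.

0.341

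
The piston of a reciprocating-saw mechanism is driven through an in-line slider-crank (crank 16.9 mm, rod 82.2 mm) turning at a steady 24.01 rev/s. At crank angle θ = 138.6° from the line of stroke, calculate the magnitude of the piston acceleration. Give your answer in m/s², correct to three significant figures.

ω = 2π·24 = 150.9 rad/s
x(θ) = r cosθ + √(L² − r² sin²θ); with ω constant, a = ω²·d²x/dθ².
d²x/dθ² = −r cosθ − r²(cos2θ)/√u − r⁴ sin²2θ/(4u^{3/2}),  u = L² − r² sin²θ = 0.00663193 m².
Substituting r = 0.0169 m, L = 0.0822 m, θ = 138.6°: d²x/dθ² = +0.0122 m.
a = ω²·d²x/dθ² = (150.9)²·(+0.0122) = +277.66 m/s²;  |a| = 277.66 m/s².

278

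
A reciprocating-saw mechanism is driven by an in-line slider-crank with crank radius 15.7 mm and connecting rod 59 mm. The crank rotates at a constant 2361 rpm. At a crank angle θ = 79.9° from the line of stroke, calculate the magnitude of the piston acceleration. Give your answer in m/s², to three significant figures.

79.4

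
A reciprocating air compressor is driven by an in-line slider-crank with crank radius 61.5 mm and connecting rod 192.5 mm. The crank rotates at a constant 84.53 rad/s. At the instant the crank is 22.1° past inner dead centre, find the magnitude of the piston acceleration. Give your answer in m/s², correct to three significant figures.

ω = 84.53 rad/s
x(θ) = r cosθ + √(L² − r² sin²θ); with ω constant, a = ω²·d²x/dθ².
d²x/dθ² = −r cosθ − r²(cos2θ)/√u − r⁴ sin²2θ/(4u^{3/2}),  u = L² − r² sin²θ = 0.0365209 m².
Substituting r = 0.0615 m, L = 0.1925 m, θ = 22.1°: d²x/dθ² = -0.071419 m.
a = ω²·d²x/dθ² = (84.53)²·(-0.071419) = -510.31 m/s²;  |a| = 510.31 m/s².

510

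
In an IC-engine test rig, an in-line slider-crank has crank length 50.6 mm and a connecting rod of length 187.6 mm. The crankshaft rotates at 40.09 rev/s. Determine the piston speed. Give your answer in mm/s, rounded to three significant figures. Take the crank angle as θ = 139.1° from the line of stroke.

6620

ω = 2π·40.1 = 251.9 rad/s
For an in-line slider-crank, x = r cosθ + √(L² − r² sin²θ), so v = −rω sinθ·[1 + r cosθ/√(L² − r² sin²θ)].
With r = 0.0506 m, L = 0.1876 m, θ = 139.1°: √(L² − r² sin²θ) = 0.18465 m.
v = −0.0506·251.9·0.65474·[1 + 0.0506·-0.75585/0.18465] = -6.6167 m/s.
|v| = 6.6167 m/s = 6616.7 mm/s.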